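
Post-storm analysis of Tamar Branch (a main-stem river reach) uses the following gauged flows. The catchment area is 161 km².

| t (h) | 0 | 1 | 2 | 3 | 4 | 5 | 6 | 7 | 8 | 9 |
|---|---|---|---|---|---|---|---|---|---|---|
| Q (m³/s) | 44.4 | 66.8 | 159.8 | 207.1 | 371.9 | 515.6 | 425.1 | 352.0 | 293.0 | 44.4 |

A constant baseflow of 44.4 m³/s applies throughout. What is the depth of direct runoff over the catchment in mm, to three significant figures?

Direct runoff: 0.0, 22.4, 115.4, 162.7, 327.5, 471.2, 380.7, 307.6, 248.6, 0.0 m³/s; ΣQ_DR = 2036 m³/s.
V = ΣQ_DR · Δt = 2036 × 3600 s = 7.330 × 10^6 m³.
Over A = 161 km², depth = V / A = 45.5 mm.

d ≈ 45.5 mm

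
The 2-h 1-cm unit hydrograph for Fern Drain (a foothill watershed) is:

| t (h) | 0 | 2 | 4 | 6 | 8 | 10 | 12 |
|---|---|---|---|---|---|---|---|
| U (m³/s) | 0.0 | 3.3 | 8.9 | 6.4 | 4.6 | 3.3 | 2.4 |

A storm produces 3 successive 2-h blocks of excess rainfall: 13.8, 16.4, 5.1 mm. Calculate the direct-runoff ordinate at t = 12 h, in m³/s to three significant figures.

Q ≈ 11.1 m³/s

By discrete convolution, Q_j = Σ (P_i / 10 mm) · U_{j−i}.
At t = 12 h (j=6): Q = (13.8/10)·2.4 + (16.4/10)·3.3 + (5.1/10)·4.6 = 11.1 m³/s.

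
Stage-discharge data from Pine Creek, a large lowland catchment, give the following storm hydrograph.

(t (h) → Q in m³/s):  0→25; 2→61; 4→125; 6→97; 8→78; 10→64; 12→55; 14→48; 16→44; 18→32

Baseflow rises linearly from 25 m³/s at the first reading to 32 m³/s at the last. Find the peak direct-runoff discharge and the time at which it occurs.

Q_p = 98.44 m³/s at t = 4 h

Subtracting baseflow gives direct-runoff ordinates: 0.00, 35.22, 98.44, 69.67, 49.89, 35.11, 25.33, 17.56, 12.78, 0.00 m³/s.
The maximum is 98.44 m³/s, occurring at the reading for t = 4 h.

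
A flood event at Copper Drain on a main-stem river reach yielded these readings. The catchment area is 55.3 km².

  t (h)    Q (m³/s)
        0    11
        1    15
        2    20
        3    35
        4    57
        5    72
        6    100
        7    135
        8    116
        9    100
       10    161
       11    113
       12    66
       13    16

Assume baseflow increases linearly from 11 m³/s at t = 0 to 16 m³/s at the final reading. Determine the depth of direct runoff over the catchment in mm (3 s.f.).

Direct runoff: 0.00, 3.62, 8.23, 22.85, 44.46, 59.08, 86.69, 121.31, 101.92, 85.54, 146.15, 97.77, 50.38, 0.00 m³/s; ΣQ_DR = 828.0 m³/s.
V = ΣQ_DR · Δt = 828.0 × 3600 s = 2.981 × 10^6 m³.
Over A = 55.3 km², depth = V / A = 53.9 mm.

d ≈ 53.9 mm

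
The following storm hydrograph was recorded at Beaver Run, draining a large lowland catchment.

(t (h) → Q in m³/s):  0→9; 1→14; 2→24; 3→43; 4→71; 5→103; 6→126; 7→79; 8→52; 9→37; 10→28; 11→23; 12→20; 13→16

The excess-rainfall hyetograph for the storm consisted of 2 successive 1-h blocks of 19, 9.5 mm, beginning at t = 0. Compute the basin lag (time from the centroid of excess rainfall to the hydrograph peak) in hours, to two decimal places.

t_L ≈ 5.17 h

Centroid of excess rainfall: t_c = Σ P_i·t̄_i / ΣP_i = 0.8333 h (block centres at 0.5, 1.5 h).
Hydrograph peak occurs at t = 6 h, so basin lag t_L = 6 − 0.8333 = 5.17 h.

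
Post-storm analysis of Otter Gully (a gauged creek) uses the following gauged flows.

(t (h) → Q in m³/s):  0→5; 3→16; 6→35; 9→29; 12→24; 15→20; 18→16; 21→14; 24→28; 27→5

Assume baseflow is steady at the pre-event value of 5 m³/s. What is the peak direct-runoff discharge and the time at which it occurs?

Subtracting baseflow gives direct-runoff ordinates: 0.0, 11.0, 30.0, 24.0, 19.0, 15.0, 11.0, 9.0, 23.0, 0.0 m³/s.
The maximum is 30.0 m³/s, occurring at the reading for t = 6 h.

Q_p = 30.0 m³/s at t = 6 h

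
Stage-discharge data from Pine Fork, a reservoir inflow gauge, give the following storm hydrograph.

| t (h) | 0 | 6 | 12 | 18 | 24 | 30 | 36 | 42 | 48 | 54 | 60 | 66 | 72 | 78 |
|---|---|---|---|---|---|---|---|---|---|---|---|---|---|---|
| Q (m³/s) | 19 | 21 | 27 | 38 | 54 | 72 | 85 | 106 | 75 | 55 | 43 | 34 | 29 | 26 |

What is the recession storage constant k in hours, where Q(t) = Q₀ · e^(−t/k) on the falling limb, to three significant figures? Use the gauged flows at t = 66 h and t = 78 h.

On the falling limb, Q drops from 34 to 26 m³/s between t = 66 h and t = 78 h (Δt = 12 h).
k = −Δt / ln(Q₂/Q₁) = −12 / ln(26/34) = 44.7 h.

k ≈ 44.7 h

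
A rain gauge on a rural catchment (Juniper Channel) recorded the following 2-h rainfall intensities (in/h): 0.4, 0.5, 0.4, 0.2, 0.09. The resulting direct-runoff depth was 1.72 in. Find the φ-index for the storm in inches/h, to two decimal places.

φ ≈ 0.16 in/h

Only the 4 blocks with intensity above φ contribute runoff: 0.4, 0.5, 0.4, 0.2 in/h.
Σ(I−φ)·Δt = d  ⇒  (0.4+0.5+0.4+0.2 − 4φ)·2 = 1.72
φ = (1.500 − 1.72/2) / 4 = 0.16 in/h.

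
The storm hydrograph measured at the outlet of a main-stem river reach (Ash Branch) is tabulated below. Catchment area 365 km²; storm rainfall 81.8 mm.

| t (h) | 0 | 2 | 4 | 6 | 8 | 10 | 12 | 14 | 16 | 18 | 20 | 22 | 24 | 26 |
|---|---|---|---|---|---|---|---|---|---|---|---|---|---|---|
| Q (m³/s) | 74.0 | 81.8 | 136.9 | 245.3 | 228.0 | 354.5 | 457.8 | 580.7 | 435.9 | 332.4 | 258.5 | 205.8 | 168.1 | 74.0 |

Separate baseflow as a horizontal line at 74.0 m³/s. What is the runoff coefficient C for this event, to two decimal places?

ΣQ_DR = 2598 m³/s; V = ΣQ_DR·Δt = 1.870 × 10^7 m³.
Runoff depth d = V / A = 51.24 mm.
C = d / P = 51.24 / 81.8 = 0.63.

C ≈ 0.63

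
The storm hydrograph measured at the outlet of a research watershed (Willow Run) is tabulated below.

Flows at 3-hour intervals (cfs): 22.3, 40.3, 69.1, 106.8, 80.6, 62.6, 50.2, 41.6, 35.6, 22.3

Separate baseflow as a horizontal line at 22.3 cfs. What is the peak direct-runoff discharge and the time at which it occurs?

Q_p = 84.5 cfs at t = 9 h

Subtracting baseflow gives direct-runoff ordinates: 0.0, 18.0, 46.8, 84.5, 58.3, 40.3, 27.9, 19.3, 13.3, 0.0 cfs.
The maximum is 84.5 cfs, occurring at the reading for t = 9 h.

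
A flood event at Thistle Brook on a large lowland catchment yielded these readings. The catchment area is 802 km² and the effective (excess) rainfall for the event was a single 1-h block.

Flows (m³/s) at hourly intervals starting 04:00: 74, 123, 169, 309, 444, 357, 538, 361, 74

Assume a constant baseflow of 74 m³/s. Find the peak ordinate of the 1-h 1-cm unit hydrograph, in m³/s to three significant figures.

U_p ≈ 580 m³/s

Direct runoff: 0.0, 49.0, 95.0, 235.0, 370.0, 283.0, 464.0, 287.0, 0.0 m³/s; ΣQ_DR = 1783 m³/s, peak = 464.0 m³/s.
Runoff depth d = ΣQ_DR·Δt / A = 1783 × 3600 / (802 km²) = 8.003 mm.
The 1-cm UH is the DRH scaled by (10 mm)/d, so U_p = 464.0 × 10/8.003 = 580 m³/s.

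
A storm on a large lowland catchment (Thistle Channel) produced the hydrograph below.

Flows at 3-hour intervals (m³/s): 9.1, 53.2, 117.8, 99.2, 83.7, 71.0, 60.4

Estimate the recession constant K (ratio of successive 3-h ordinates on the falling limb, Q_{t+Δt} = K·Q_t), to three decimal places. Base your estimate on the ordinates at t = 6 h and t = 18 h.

Using the recession-limb readings at t = 6 h and t = 18 h: Q falls from 117.8 to 60.4 m³/s over 4 intervals.
K = (Q₂/Q₁)^(1/4) = (60.4/117.8)^(1/4) = 0.846.

K ≈ 0.846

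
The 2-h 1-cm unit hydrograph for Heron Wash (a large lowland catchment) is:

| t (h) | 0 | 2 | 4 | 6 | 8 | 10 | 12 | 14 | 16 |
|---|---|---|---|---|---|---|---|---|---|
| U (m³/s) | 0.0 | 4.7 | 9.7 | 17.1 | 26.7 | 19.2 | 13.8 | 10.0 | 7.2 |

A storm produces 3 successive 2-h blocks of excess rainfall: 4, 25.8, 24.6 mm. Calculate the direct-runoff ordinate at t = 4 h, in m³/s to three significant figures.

By discrete convolution, Q_j = Σ (P_i / 10 mm) · U_{j−i}.
At t = 4 h (j=2): Q = (4/10)·9.7 + (25.8/10)·4.7 + (24.6/10)·0.0 = 16.0 m³/s.

Q ≈ 16.0 m³/s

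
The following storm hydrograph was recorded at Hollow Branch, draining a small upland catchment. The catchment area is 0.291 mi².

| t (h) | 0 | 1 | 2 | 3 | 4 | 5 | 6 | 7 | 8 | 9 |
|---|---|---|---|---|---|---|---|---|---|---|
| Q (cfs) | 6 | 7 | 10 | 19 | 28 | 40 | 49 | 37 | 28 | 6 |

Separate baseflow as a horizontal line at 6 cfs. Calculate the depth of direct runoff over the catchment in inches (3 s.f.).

Direct runoff: 0.0, 1.0, 4.0, 13.0, 22.0, 34.0, 43.0, 31.0, 22.0, 0.0 cfs; ΣQ_DR = 170.0 cfs.
V = ΣQ_DR · Δt = 170.0 × 3600 s = 6.120 × 10^5 ft³.
Over A = 0.291 mi², depth = V / A = 0.905 in.

d ≈ 0.905 in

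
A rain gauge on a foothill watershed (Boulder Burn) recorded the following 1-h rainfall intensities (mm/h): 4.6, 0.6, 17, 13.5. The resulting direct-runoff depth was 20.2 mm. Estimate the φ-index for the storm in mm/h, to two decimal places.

Only the 2 blocks with intensity above φ contribute runoff: 17, 13.5 mm/h.
Σ(I−φ)·Δt = d  ⇒  (17+13.5 − 2φ)·1 = 20.2
φ = (30.50 − 20.2/1) / 2 = 5.15 mm/h.

φ ≈ 5.15 mm/h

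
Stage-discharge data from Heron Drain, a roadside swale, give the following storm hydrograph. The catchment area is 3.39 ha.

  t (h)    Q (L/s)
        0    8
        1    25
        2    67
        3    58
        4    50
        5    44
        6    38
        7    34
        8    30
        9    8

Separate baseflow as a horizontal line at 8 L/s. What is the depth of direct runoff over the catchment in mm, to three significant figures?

Direct runoff: 0.0, 17.0, 59.0, 50.0, 42.0, 36.0, 30.0, 26.0, 22.0, 0.0 L/s; ΣQ_DR = 282.0 L/s.
V = ΣQ_DR · Δt = 282.0 × 3600 s = 1.015 × 10^6 L.
Over A = 3.39 ha, depth = V / A = 29.9 mm.

d ≈ 29.9 mm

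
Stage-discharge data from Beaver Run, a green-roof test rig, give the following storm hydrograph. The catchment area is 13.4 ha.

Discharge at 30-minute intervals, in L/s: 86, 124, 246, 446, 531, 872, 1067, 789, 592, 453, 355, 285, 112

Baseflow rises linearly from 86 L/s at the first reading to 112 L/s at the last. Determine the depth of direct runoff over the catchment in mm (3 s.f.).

d ≈ 62.7 mm

Direct runoff: 0.00, 35.83, 155.67, 353.50, 436.33, 775.17, 968.00, 687.83, 488.67, 347.50, 247.33, 175.17, 0.00 L/s; ΣQ_DR = 4671 L/s.
V = ΣQ_DR · Δt = 4671 × 1800 s = 8.408 × 10^6 L.
Over A = 13.4 ha, depth = V / A = 62.7 mm.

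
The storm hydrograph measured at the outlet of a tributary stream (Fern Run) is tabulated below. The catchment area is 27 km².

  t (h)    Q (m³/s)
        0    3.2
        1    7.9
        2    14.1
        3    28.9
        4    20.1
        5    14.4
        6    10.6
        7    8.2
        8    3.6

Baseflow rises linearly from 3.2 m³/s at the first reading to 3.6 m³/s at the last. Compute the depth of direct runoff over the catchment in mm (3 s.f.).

d ≈ 10.7 mm

Direct runoff: 0.00, 4.65, 10.80, 25.55, 16.70, 10.95, 7.10, 4.65, 0.00 m³/s; ΣQ_DR = 80.40 m³/s.
V = ΣQ_DR · Δt = 80.40 × 3600 s = 2.894 × 10^5 m³.
Over A = 27 km², depth = V / A = 10.7 mm.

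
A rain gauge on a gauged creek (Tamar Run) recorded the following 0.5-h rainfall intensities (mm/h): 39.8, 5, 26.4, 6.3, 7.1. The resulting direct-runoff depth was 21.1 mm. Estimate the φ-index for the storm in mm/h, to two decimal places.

Only the 2 blocks with intensity above φ contribute runoff: 39.8, 26.4 mm/h.
Σ(I−φ)·Δt = d  ⇒  (39.8+26.4 − 2φ)·0.5 = 21.1
φ = (66.20 − 21.1/0.5) / 2 = 12.00 mm/h.

φ ≈ 12.00 mm/h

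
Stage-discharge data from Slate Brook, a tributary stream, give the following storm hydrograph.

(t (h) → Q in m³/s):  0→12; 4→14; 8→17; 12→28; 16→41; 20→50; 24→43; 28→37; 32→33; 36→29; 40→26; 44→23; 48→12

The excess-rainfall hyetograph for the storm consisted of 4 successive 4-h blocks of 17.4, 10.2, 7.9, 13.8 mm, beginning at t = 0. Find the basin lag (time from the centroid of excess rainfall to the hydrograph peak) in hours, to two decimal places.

t_L ≈ 12.53 h

Centroid of excess rainfall: t_c = Σ P_i·t̄_i / ΣP_i = 7.4686 h (block centres at 2, 6, 10, 14 h).
Hydrograph peak occurs at t = 20 h, so basin lag t_L = 20 − 7.4686 = 12.53 h.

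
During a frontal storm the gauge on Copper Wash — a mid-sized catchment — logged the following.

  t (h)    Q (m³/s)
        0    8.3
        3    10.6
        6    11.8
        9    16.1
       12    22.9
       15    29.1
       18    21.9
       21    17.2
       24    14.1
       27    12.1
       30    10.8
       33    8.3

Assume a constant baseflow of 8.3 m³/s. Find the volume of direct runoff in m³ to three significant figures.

Direct-runoff ordinates (Q − Q_b): 0.0, 2.3, 3.5, 7.8, 14.6, 20.8, 13.6, 8.9, 5.8, 3.8, 2.5, 0.0 m³/s.
ΣQ_DR = 83.60 m³/s.
With Δt = 3 h = 10800 s, V = ΣQ_DR · Δt = 83.60 × 10800 = 9.03 × 10^5 m³.

V ≈ 9.03 × 10^5 m³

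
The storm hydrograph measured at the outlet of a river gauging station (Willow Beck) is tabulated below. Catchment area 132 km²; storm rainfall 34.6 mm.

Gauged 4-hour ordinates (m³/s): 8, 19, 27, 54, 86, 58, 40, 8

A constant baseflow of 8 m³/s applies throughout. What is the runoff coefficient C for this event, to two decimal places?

C ≈ 0.74

ΣQ_DR = 236.0 m³/s; V = ΣQ_DR·Δt = 3.398 × 10^6 m³.
Runoff depth d = V / A = 25.75 mm.
C = d / P = 25.75 / 34.6 = 0.74.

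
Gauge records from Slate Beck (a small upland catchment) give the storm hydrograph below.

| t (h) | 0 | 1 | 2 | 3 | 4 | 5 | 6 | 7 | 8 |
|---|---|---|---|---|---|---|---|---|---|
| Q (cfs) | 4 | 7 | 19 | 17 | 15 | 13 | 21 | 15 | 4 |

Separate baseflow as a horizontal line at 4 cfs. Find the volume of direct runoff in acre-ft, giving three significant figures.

Direct-runoff ordinates (Q − Q_b): 0.0, 3.0, 15.0, 13.0, 11.0, 9.0, 17.0, 11.0, 0.0 cfs.
ΣQ_DR = 79.00 cfs.
With Δt = 1 h = 3600 s, V = ΣQ_DR · Δt = 79.00 × 3600 = 2.84 × 10^5 ft³ = 6.53 acre-ft.

V ≈ 6.53 acre-ft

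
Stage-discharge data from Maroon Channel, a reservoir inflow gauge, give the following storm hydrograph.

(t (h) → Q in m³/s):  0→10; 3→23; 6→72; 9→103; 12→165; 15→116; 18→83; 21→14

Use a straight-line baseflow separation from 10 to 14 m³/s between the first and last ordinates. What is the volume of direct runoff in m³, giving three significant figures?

V ≈ 5.29 × 10^6 m³

Direct-runoff ordinates (Q − Q_b): 0.00, 12.43, 60.86, 91.29, 152.71, 103.14, 69.57, 0.00 m³/s.
ΣQ_DR = 490.0 m³/s.
With Δt = 3 h = 10800 s, V = ΣQ_DR · Δt = 490.0 × 10800 = 5.29 × 10^6 m³.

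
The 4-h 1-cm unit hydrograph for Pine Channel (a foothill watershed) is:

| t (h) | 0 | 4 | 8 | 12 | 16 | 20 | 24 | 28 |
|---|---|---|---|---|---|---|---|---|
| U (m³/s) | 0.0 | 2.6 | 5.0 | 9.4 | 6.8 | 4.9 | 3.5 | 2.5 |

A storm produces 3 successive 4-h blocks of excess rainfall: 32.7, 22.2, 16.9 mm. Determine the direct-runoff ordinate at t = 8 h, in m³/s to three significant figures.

By discrete convolution, Q_j = Σ (P_i / 10 mm) · U_{j−i}.
At t = 8 h (j=2): Q = (32.7/10)·5.0 + (22.2/10)·2.6 + (16.9/10)·0.0 = 22.1 m³/s.

Q ≈ 22.1 m³/s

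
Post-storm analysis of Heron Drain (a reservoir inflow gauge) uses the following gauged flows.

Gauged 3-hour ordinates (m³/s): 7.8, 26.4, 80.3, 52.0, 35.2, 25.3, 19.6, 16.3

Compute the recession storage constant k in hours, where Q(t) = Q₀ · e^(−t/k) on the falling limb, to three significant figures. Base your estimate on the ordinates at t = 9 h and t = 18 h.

k ≈ 9.22 h

On the falling limb, Q drops from 52.0 to 19.6 m³/s between t = 9 h and t = 18 h (Δt = 9 h).
k = −Δt / ln(Q₂/Q₁) = −9 / ln(19.6/52.0) = 9.22 h.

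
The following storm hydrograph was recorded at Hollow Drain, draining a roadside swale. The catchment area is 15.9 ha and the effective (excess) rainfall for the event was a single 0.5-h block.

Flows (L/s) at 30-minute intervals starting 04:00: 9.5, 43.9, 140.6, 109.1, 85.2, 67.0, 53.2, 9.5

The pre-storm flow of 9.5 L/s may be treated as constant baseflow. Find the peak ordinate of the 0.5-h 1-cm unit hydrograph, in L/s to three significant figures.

Direct runoff: 0.0, 34.4, 131.1, 99.6, 75.7, 57.5, 43.7, 0.0 L/s; ΣQ_DR = 442.0 L/s, peak = 131.1 L/s.
Runoff depth d = ΣQ_DR·Δt / A = 442.0 × 1800 / (15.9 ha) = 5.004 mm.
The 1-cm UH is the DRH scaled by (10 mm)/d, so U_p = 131.1 × 10/5.004 = 262 L/s.

U_p ≈ 262 L/s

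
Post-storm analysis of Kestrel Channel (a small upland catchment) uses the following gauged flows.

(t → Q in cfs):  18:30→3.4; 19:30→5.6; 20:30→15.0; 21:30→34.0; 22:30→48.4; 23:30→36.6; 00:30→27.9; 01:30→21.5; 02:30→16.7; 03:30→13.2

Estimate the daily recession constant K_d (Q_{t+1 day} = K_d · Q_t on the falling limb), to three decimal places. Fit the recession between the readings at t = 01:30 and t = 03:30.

Between t = 01:30 and t = 03:30 the flow falls from 21.5 to 13.2 cfs over 2×1 h = 2 h.
Per-interval ratio K = (13.2/21.5)^(1/2) = 0.7836; K_d = K^(24/1) = 0.003.

K_d ≈ 0.003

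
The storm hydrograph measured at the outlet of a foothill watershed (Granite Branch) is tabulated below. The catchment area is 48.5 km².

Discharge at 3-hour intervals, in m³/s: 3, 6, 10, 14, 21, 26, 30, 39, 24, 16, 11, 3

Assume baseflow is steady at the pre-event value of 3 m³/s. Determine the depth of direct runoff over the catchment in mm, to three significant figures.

d ≈ 37.2 mm

Direct runoff: 0.0, 3.0, 7.0, 11.0, 18.0, 23.0, 27.0, 36.0, 21.0, 13.0, 8.0, 0.0 m³/s; ΣQ_DR = 167.0 m³/s.
V = ΣQ_DR · Δt = 167.0 × 10800 s = 1.804 × 10^6 m³.
Over A = 48.5 km², depth = V / A = 37.2 mm.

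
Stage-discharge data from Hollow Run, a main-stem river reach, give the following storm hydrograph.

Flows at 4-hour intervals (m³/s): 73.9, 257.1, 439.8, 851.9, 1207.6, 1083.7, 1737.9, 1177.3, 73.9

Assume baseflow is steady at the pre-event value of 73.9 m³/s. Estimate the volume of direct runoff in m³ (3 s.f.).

Direct-runoff ordinates (Q − Q_b): 0.0, 183.2, 365.9, 778.0, 1133.7, 1009.8, 1664.0, 1103.4, 0.0 m³/s.
ΣQ_DR = 6238 m³/s.
With Δt = 4 h = 14400 s, V = ΣQ_DR · Δt = 6238 × 14400 = 8.98 × 10^7 m³.

V ≈ 8.98 × 10^7 m³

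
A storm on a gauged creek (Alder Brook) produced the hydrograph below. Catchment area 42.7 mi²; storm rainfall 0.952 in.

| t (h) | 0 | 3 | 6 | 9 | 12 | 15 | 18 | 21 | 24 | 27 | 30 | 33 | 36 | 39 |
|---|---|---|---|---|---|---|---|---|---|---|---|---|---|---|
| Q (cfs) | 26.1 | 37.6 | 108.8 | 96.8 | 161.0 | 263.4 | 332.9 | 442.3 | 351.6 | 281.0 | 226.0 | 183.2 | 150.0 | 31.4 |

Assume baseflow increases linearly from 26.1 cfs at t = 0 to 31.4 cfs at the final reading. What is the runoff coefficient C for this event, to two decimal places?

C ≈ 0.26

ΣQ_DR = 2290 cfs; V = ΣQ_DR·Δt = 2.473 × 10^7 ft³.
Runoff depth d = V / A = 0.2493 in.
C = d / P = 0.2493 / 0.952 = 0.26.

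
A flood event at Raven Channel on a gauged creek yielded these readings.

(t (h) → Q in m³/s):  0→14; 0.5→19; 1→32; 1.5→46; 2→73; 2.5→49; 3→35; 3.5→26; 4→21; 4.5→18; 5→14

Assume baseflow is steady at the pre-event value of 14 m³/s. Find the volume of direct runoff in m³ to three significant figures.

V ≈ 3.47 × 10^5 m³

Direct-runoff ordinates (Q − Q_b): 0.0, 5.0, 18.0, 32.0, 59.0, 35.0, 21.0, 12.0, 7.0, 4.0, 0.0 m³/s.
ΣQ_DR = 193.0 m³/s.
With Δt = 0.5 h = 1800 s, V = ΣQ_DR · Δt = 193.0 × 1800 = 3.47 × 10^5 m³.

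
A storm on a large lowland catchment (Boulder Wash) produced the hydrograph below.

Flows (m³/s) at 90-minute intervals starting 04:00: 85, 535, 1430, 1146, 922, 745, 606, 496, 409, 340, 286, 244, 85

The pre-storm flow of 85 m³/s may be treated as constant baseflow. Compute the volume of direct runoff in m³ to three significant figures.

Direct-runoff ordinates (Q − Q_b): 0.0, 450.0, 1345.0, 1061.0, 837.0, 660.0, 521.0, 411.0, 324.0, 255.0, 201.0, 159.0, 0.0 m³/s.
ΣQ_DR = 6224 m³/s.
With Δt = 1.5 h = 5400 s, V = ΣQ_DR · Δt = 6224 × 5400 = 3.36 × 10^7 m³.

V ≈ 3.36 × 10^7 m³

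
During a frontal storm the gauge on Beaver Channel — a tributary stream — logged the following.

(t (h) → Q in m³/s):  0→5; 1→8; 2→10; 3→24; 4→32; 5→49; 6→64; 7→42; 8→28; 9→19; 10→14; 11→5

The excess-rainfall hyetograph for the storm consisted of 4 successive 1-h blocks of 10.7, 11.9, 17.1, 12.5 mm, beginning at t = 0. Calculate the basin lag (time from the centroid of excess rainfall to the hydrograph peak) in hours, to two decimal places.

Centroid of excess rainfall: t_c = Σ P_i·t̄_i / ΣP_i = 2.1015 h (block centres at 0.5, 1.5, 2.5, 3.5 h).
Hydrograph peak occurs at t = 6 h, so basin lag t_L = 6 − 2.1015 = 3.90 h.

t_L ≈ 3.90 h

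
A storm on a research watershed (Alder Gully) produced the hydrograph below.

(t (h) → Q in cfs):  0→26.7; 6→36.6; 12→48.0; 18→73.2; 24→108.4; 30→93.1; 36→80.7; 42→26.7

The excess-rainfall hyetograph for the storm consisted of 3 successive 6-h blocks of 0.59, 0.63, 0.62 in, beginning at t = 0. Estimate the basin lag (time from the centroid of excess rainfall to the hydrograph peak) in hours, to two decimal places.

Centroid of excess rainfall: t_c = Σ P_i·t̄_i / ΣP_i = 9.0978 h (block centres at 3, 9, 15 h).
Hydrograph peak occurs at t = 24 h, so basin lag t_L = 24 − 9.0978 = 14.90 h.

t_L ≈ 14.90 h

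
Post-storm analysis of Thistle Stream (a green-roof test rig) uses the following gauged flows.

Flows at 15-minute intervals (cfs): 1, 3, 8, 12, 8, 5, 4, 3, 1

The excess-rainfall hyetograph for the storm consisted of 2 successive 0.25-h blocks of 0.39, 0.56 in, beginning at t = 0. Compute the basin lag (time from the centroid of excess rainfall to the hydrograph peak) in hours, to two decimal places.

Centroid of excess rainfall: t_c = Σ P_i·t̄_i / ΣP_i = 0.2724 h (block centres at 0.125, 0.375 h).
Hydrograph peak occurs at t = 0.75 h, so basin lag t_L = 0.75 − 0.2724 = 0.48 h.

t_L ≈ 0.48 h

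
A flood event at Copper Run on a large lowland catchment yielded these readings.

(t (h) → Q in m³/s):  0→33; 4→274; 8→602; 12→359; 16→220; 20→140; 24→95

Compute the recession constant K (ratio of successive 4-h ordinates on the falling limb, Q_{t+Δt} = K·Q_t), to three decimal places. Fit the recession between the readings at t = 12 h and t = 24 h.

Using the recession-limb readings at t = 12 h and t = 24 h: Q falls from 359 to 95 m³/s over 3 intervals.
K = (Q₂/Q₁)^(1/3) = (95/359)^(1/3) = 0.642.

K ≈ 0.642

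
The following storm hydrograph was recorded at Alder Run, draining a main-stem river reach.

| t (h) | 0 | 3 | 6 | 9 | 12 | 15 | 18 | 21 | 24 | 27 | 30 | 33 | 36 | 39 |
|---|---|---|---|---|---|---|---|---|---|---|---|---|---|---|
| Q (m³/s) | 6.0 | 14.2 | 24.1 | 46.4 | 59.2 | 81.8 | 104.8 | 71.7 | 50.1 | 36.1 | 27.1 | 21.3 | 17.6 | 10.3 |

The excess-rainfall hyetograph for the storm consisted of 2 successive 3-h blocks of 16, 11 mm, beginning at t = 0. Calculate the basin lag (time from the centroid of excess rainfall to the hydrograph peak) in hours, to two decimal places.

Centroid of excess rainfall: t_c = Σ P_i·t̄_i / ΣP_i = 2.7222 h (block centres at 1.5, 4.5 h).
Hydrograph peak occurs at t = 18 h, so basin lag t_L = 18 − 2.7222 = 15.28 h.

t_L ≈ 15.28 h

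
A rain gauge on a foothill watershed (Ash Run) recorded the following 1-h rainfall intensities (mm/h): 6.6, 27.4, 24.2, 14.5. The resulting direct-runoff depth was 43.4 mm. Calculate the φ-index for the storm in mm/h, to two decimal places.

Only the 3 blocks with intensity above φ contribute runoff: 27.4, 24.2, 14.5 mm/h.
Σ(I−φ)·Δt = d  ⇒  (27.4+24.2+14.5 − 3φ)·1 = 43.4
φ = (66.10 − 43.4/1) / 3 = 7.57 mm/h.

φ ≈ 7.57 mm/h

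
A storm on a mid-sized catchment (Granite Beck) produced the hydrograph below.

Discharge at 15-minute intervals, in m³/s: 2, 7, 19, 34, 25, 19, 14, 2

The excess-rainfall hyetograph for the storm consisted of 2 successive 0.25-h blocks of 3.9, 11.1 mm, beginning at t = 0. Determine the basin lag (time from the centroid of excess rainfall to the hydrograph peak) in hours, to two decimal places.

Centroid of excess rainfall: t_c = Σ P_i·t̄_i / ΣP_i = 0.3100 h (block centres at 0.125, 0.375 h).
Hydrograph peak occurs at t = 0.75 h, so basin lag t_L = 0.75 − 0.3100 = 0.44 h.

t_L ≈ 0.44 h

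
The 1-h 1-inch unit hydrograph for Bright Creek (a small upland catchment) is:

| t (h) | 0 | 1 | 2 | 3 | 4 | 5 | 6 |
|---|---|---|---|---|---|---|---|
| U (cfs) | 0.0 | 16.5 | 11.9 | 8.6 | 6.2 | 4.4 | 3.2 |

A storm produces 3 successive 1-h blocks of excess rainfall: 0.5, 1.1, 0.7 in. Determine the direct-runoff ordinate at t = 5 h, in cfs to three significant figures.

Q ≈ 15.0 cfs

By discrete convolution, Q_j = Σ (P_i / 1 in) · U_{j−i}.
At t = 5 h (j=5): Q = (0.5/1)·4.4 + (1.1/1)·6.2 + (0.7/1)·8.6 = 15.0 cfs.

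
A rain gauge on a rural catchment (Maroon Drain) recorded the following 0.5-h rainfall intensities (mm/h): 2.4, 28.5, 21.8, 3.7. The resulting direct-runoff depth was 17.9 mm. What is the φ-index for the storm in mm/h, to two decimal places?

φ ≈ 7.25 mm/h

Only the 2 blocks with intensity above φ contribute runoff: 28.5, 21.8 mm/h.
Σ(I−φ)·Δt = d  ⇒  (28.5+21.8 − 2φ)·0.5 = 17.9
φ = (50.30 − 17.9/0.5) / 2 = 7.25 mm/h.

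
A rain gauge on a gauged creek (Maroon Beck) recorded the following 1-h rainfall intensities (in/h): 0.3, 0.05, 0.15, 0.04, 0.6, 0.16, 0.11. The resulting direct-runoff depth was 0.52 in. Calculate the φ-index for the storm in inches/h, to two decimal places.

Only the 2 blocks with intensity above φ contribute runoff: 0.3, 0.6 in/h.
Σ(I−φ)·Δt = d  ⇒  (0.3+0.6 − 2φ)·1 = 0.52
φ = (0.9000 − 0.52/1) / 2 = 0.19 in/h.

φ ≈ 0.19 in/h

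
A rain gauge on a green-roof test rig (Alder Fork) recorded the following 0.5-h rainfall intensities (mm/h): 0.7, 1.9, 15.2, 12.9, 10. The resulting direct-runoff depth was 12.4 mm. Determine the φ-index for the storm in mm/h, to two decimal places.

Only the 3 blocks with intensity above φ contribute runoff: 15.2, 12.9, 10 mm/h.
Σ(I−φ)·Δt = d  ⇒  (15.2+12.9+10 − 3φ)·0.5 = 12.4
φ = (38.10 − 12.4/0.5) / 3 = 4.43 mm/h.

φ ≈ 4.43 mm/h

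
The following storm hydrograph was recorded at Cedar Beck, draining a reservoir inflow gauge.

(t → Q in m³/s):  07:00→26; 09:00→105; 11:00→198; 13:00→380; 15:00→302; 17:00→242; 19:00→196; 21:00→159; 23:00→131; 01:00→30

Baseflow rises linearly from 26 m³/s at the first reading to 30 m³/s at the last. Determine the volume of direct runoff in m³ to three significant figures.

Direct-runoff ordinates (Q − Q_b): 0.00, 78.56, 171.11, 352.67, 274.22, 213.78, 167.33, 129.89, 101.44, 0.00 m³/s.
ΣQ_DR = 1489 m³/s.
With Δt = 2 h = 7200 s, V = ΣQ_DR · Δt = 1489 × 7200 = 1.07 × 10^7 m³.

V ≈ 1.07 × 10^7 m³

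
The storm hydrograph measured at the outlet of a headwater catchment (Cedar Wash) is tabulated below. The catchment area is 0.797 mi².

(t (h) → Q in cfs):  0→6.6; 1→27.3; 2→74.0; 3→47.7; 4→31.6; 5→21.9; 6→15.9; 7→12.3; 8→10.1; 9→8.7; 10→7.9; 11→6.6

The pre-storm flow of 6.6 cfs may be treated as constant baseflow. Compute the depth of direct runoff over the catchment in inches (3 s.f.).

Direct runoff: 0.0, 20.7, 67.4, 41.1, 25.0, 15.3, 9.3, 5.7, 3.5, 2.1, 1.3, 0.0 cfs; ΣQ_DR = 191.4 cfs.
V = ΣQ_DR · Δt = 191.4 × 3600 s = 6.890 × 10^5 ft³.
Over A = 0.797 mi², depth = V / A = 0.372 in.

d ≈ 0.372 in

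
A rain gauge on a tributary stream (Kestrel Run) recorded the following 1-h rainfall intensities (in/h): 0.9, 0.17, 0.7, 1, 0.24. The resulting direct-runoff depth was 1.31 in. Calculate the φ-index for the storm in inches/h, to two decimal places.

Only the 3 blocks with intensity above φ contribute runoff: 0.9, 0.7, 1 in/h.
Σ(I−φ)·Δt = d  ⇒  (0.9+0.7+1 − 3φ)·1 = 1.31
φ = (2.600 − 1.31/1) / 3 = 0.43 in/h.

φ ≈ 0.43 in/h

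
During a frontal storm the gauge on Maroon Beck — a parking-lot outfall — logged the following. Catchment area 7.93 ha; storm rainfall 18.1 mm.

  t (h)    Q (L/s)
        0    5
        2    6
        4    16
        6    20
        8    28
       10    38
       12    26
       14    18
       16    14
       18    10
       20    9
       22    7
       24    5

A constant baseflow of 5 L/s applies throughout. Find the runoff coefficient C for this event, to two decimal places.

C ≈ 0.69

ΣQ_DR = 137.0 L/s; V = ΣQ_DR·Δt = 9.864 × 10^5 L.
Runoff depth d = V / A = 12.44 mm.
C = d / P = 12.44 / 18.1 = 0.69.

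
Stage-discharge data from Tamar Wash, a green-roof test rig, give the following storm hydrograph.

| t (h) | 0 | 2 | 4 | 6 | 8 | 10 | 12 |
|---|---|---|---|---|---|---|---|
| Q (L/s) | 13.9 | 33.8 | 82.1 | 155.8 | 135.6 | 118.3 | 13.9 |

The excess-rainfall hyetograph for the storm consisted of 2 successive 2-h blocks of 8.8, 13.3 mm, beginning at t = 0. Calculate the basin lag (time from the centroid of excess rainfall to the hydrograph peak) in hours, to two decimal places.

t_L ≈ 3.80 h

Centroid of excess rainfall: t_c = Σ P_i·t̄_i / ΣP_i = 2.2036 h (block centres at 1, 3 h).
Hydrograph peak occurs at t = 6 h, so basin lag t_L = 6 − 2.2036 = 3.80 h.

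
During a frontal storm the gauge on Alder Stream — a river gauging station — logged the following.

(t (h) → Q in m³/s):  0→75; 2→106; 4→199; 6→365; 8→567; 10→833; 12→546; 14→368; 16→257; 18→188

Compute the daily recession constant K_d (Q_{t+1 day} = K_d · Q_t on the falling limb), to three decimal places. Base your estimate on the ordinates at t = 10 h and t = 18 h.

K_d ≈ 0.011

Between t = 10 h and t = 18 h the flow falls from 833 to 188 m³/s over 4×2 h = 8 h.
Per-interval ratio K = (188/833)^(1/4) = 0.6893; K_d = K^(24/2) = 0.011.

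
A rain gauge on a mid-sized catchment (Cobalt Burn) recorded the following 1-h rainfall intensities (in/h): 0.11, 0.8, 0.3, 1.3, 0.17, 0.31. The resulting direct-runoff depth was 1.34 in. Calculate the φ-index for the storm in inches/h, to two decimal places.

Only the 2 blocks with intensity above φ contribute runoff: 0.8, 1.3 in/h.
Σ(I−φ)·Δt = d  ⇒  (0.8+1.3 − 2φ)·1 = 1.34
φ = (2.100 − 1.34/1) / 2 = 0.38 in/h.

φ ≈ 0.38 in/h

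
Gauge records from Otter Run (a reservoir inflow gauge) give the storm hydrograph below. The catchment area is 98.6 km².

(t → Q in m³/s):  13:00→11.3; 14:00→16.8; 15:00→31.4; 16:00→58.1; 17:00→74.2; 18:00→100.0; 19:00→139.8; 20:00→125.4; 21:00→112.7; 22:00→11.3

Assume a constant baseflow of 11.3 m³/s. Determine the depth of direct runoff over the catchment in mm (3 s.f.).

d ≈ 20.7 mm

Direct runoff: 0.0, 5.5, 20.1, 46.8, 62.9, 88.7, 128.5, 114.1, 101.4, 0.0 m³/s; ΣQ_DR = 568.0 m³/s.
V = ΣQ_DR · Δt = 568.0 × 3600 s = 2.045 × 10^6 m³.
Over A = 98.6 km², depth = V / A = 20.7 mm.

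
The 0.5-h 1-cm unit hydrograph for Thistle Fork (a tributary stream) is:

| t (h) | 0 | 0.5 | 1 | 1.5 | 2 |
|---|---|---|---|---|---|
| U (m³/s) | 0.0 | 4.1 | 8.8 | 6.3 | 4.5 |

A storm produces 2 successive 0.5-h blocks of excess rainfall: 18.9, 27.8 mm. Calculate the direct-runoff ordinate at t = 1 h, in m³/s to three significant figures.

Q ≈ 28.0 m³/s

By discrete convolution, Q_j = Σ (P_i / 10 mm) · U_{j−i}.
At t = 1 h (j=2): Q = (18.9/10)·8.8 + (27.8/10)·4.1 = 28.0 m³/s.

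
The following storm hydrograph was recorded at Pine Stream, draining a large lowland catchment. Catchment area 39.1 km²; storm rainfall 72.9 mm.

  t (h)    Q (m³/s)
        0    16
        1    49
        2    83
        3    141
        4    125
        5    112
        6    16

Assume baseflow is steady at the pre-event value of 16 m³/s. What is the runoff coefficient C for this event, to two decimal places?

C ≈ 0.54

ΣQ_DR = 430.0 m³/s; V = ΣQ_DR·Δt = 1.548 × 10^6 m³.
Runoff depth d = V / A = 39.59 mm.
C = d / P = 39.59 / 72.9 = 0.54.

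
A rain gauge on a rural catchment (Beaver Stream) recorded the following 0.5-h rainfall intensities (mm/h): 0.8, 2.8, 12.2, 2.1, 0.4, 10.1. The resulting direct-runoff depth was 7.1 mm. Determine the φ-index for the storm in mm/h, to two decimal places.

Only the 2 blocks with intensity above φ contribute runoff: 12.2, 10.1 mm/h.
Σ(I−φ)·Δt = d  ⇒  (12.2+10.1 − 2φ)·0.5 = 7.1
φ = (22.30 − 7.1/0.5) / 2 = 4.05 mm/h.

φ ≈ 4.05 mm/h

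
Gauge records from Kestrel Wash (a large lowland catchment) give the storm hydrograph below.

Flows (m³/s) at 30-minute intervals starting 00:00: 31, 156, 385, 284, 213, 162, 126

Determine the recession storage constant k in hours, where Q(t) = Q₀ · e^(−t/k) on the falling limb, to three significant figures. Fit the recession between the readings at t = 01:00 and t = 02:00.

On the falling limb, Q drops from 385 to 213 m³/s between t = 01:00 and t = 02:00 (Δt = 1 h).
k = −Δt / ln(Q₂/Q₁) = −1 / ln(213/385) = 1.69 h.

k ≈ 1.69 h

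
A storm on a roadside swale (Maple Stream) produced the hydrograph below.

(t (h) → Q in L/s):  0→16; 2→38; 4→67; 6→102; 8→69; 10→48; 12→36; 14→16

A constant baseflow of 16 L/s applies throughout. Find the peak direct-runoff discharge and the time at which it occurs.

Q_p = 86.0 L/s at t = 6 h

Subtracting baseflow gives direct-runoff ordinates: 0.0, 22.0, 51.0, 86.0, 53.0, 32.0, 20.0, 0.0 L/s.
The maximum is 86.0 L/s, occurring at the reading for t = 6 h.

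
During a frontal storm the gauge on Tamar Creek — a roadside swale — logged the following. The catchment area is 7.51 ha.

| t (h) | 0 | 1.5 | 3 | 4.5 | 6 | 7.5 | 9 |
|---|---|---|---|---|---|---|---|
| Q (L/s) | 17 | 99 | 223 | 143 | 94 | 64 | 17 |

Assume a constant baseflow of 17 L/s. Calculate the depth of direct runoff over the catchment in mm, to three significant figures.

d ≈ 38.7 mm

Direct runoff: 0.0, 82.0, 206.0, 126.0, 77.0, 47.0, 0.0 L/s; ΣQ_DR = 538.0 L/s.
V = ΣQ_DR · Δt = 538.0 × 5400 s = 2.905 × 10^6 L.
Over A = 7.51 ha, depth = V / A = 38.7 mm.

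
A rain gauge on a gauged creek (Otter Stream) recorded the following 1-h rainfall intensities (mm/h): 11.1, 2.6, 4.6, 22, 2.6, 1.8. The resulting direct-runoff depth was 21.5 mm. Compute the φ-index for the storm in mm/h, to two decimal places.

φ ≈ 5.80 mm/h

Only the 2 blocks with intensity above φ contribute runoff: 11.1, 22 mm/h.
Σ(I−φ)·Δt = d  ⇒  (11.1+22 − 2φ)·1 = 21.5
φ = (33.10 − 21.5/1) / 2 = 5.80 mm/h.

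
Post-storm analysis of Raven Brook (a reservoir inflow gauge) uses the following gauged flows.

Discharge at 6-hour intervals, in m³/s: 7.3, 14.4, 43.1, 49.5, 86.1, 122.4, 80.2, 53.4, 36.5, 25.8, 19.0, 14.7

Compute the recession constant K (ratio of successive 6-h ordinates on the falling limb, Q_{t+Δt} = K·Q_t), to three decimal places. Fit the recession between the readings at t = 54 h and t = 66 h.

Using the recession-limb readings at t = 54 h and t = 66 h: Q falls from 25.8 to 14.7 m³/s over 2 intervals.
K = (Q₂/Q₁)^(1/2) = (14.7/25.8)^(1/2) = 0.755.

K ≈ 0.755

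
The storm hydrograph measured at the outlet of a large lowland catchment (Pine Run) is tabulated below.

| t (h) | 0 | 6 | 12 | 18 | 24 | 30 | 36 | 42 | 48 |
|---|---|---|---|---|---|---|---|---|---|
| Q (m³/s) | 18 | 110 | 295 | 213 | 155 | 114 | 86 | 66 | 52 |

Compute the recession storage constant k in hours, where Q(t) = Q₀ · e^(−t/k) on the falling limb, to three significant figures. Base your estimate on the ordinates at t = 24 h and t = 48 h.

On the falling limb, Q drops from 155 to 52 m³/s between t = 24 h and t = 48 h (Δt = 24 h).
k = −Δt / ln(Q₂/Q₁) = −24 / ln(52/155) = 22.0 h.

k ≈ 22.0 h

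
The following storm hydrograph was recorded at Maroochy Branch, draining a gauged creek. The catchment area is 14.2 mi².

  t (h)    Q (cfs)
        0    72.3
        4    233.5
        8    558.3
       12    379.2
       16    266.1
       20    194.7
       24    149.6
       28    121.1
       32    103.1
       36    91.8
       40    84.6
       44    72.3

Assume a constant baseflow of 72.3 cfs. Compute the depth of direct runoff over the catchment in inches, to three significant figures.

Direct runoff: 0.0, 161.2, 486.0, 306.9, 193.8, 122.4, 77.3, 48.8, 30.8, 19.5, 12.3, 0.0 cfs; ΣQ_DR = 1459 cfs.
V = ΣQ_DR · Δt = 1459 × 14400 s = 2.101 × 10^7 ft³.
Over A = 14.2 mi², depth = V / A = 0.637 in.

d ≈ 0.637 in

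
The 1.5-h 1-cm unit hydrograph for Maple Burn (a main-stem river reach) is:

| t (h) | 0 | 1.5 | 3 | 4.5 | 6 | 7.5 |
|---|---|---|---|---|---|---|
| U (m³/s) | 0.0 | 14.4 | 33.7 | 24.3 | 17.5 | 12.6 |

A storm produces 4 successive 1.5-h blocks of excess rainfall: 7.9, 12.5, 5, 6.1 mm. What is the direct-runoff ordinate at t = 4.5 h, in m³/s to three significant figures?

By discrete convolution, Q_j = Σ (P_i / 10 mm) · U_{j−i}.
At t = 4.5 h (j=3): Q = (7.9/10)·24.3 + (12.5/10)·33.7 + (5/10)·14.4 + (6.1/10)·0.0 = 68.5 m³/s.

Q ≈ 68.5 m³/s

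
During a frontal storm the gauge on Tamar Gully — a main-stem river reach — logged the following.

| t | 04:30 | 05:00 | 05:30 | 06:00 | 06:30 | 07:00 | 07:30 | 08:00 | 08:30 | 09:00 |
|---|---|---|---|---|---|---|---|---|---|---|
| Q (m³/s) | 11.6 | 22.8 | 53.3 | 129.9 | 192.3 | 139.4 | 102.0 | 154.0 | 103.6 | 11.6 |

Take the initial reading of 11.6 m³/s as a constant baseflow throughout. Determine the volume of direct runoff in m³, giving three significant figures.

V ≈ 1.45 × 10^6 m³

Direct-runoff ordinates (Q − Q_b): 0.0, 11.2, 41.7, 118.3, 180.7, 127.8, 90.4, 142.4, 92.0, 0.0 m³/s.
ΣQ_DR = 804.5 m³/s.
With Δt = 0.5 h = 1800 s, V = ΣQ_DR · Δt = 804.5 × 1800 = 1.45 × 10^6 m³.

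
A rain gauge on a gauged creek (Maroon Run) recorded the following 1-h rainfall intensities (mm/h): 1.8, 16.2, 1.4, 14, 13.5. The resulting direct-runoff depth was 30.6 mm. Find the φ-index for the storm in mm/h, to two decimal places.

Only the 3 blocks with intensity above φ contribute runoff: 16.2, 14, 13.5 mm/h.
Σ(I−φ)·Δt = d  ⇒  (16.2+14+13.5 − 3φ)·1 = 30.6
φ = (43.70 − 30.6/1) / 3 = 4.37 mm/h.

φ ≈ 4.37 mm/h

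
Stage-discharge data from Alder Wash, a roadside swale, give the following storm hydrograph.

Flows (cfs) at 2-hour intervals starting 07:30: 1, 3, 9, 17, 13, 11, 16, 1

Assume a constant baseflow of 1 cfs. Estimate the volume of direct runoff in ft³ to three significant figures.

Direct-runoff ordinates (Q − Q_b): 0.0, 2.0, 8.0, 16.0, 12.0, 10.0, 15.0, 0.0 cfs.
ΣQ_DR = 63.00 cfs.
With Δt = 2 h = 7200 s, V = ΣQ_DR · Δt = 63.00 × 7200 = 4.54 × 10^5 ft³.

V ≈ 4.54 × 10^5 ft³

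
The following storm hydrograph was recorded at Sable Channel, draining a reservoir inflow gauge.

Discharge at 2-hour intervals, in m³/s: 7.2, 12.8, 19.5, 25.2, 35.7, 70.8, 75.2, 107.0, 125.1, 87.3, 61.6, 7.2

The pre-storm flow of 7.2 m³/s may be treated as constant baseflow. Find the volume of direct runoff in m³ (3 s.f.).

Direct-runoff ordinates (Q − Q_b): 0.0, 5.6, 12.3, 18.0, 28.5, 63.6, 68.0, 99.8, 117.9, 80.1, 54.4, 0.0 m³/s.
ΣQ_DR = 548.2 m³/s.
With Δt = 2 h = 7200 s, V = ΣQ_DR · Δt = 548.2 × 7200 = 3.95 × 10^6 m³.

V ≈ 3.95 × 10^6 m³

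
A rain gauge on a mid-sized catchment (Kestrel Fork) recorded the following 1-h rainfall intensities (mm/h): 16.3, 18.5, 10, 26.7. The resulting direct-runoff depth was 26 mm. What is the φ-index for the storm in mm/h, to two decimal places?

Only the 3 blocks with intensity above φ contribute runoff: 16.3, 18.5, 26.7 mm/h.
Σ(I−φ)·Δt = d  ⇒  (16.3+18.5+26.7 − 3φ)·1 = 26
φ = (61.50 − 26/1) / 3 = 11.83 mm/h.

φ ≈ 11.83 mm/h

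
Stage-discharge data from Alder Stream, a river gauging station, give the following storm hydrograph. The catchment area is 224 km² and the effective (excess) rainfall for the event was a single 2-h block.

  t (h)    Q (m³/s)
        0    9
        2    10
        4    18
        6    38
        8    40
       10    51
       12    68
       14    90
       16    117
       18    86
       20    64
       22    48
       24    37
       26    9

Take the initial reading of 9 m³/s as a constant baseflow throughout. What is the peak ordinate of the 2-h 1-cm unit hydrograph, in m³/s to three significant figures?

U_p ≈ 60.1 m³/s

Direct runoff: 0.0, 1.0, 9.0, 29.0, 31.0, 42.0, 59.0, 81.0, 108.0, 77.0, 55.0, 39.0, 28.0, 0.0 m³/s; ΣQ_DR = 559.0 m³/s, peak = 108.0 m³/s.
Runoff depth d = ΣQ_DR·Δt / A = 559.0 × 7200 / (224 km²) = 17.97 mm.
The 1-cm UH is the DRH scaled by (10 mm)/d, so U_p = 108.0 × 10/17.97 = 60.1 m³/s.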